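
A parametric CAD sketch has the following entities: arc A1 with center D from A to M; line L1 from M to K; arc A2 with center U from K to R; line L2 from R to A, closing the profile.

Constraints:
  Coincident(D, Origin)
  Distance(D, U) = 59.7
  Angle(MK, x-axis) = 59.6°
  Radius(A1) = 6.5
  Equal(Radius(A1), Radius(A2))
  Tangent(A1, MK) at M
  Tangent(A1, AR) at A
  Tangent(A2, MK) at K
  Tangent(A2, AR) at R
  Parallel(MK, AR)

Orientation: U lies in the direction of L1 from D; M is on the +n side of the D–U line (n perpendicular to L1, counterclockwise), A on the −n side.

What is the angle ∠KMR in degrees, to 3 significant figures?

12.3°

The slot axis is L1's direction at 59.6°, so u = (cos 59.6°, sin 59.6°) = (0.506, 0.863) and n = (−sin 59.6°, cos 59.6°) = (-0.863, 0.506). D is at the origin and U lies 59.7 along u from D, so U = 59.7·u = (30.2, 51.5). Tangency of A1 to both parallel lines with radius 6.5 puts M and A at D ± 6.5·n: M = (-5.61, 3.29), A = (5.61, -3.29). Equal radii place K and R the same way about U: K = U + 6.5·n = (24.6, 54.8), R = U − 6.5·n = (35.8, 48.2). Then cos ∠KMR = MK·MR / (|MK||MR|), giving 12.3°.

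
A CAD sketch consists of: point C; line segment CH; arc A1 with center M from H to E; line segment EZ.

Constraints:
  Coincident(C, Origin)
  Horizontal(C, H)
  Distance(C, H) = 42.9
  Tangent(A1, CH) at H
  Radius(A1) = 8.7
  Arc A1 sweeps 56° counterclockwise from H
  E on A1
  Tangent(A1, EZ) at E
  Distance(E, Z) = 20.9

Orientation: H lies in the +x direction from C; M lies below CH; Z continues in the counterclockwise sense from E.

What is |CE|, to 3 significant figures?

35.9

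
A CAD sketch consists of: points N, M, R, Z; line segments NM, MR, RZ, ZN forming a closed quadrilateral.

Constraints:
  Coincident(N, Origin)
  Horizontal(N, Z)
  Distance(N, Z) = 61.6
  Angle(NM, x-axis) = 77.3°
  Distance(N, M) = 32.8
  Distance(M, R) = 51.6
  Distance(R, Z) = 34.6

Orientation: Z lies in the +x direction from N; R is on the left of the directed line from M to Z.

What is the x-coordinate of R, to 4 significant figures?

58.75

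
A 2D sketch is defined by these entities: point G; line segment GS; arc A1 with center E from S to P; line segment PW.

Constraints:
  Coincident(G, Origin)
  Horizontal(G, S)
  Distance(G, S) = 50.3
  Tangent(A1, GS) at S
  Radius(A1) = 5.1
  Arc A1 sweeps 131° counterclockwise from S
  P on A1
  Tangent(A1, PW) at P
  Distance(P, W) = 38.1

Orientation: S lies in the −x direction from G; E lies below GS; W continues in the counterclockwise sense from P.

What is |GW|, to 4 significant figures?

47.26

G is at the origin; GS is horizontal with |GS| = 50.3 and S on the −x side, so S = (-50.30, 0.000). The tangent condition forces ES to be normal to GS, so E = S + (0, -5.1) = (-50.30, -5.100). On A1, S sits at bearing 90° from E; a 131° counterclockwise sweep puts P at bearing 221°, so P = E + 5.1·(cos 221°, sin 221°) = (-54.15, -8.446). Since A1 is tangent to PW there, EP ⟂ PW, so PW runs along (−sin 221°, cos 221°); with |PW| = 38.1, W = (-29.15, -37.20). Then |GW| = |W − G| = 47.26.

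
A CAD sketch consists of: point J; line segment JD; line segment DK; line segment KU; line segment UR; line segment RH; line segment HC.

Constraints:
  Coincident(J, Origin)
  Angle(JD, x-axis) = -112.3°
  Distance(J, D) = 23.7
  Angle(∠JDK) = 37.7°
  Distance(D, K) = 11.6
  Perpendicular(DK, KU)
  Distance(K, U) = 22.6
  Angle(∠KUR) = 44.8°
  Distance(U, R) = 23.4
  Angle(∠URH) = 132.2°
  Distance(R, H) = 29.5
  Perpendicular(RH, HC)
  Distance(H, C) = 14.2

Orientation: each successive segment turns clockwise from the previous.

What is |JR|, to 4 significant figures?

25.12

J is at the origin; JD runs at -112.3° with length 23.7, so D = (-8.993, -21.93). ∠JDK = 37.7° gives DK at 105.4° from the x-axis; with |DK| = 11.6, K = (-12.07, -10.74). The perpendicularity gives KU at right angles to DK, so KU runs at 15.40°; with |KU| = 22.6, U = (9.715, -4.742). ∠KUR = 44.8° gives UR at -119.8° from the x-axis; with |UR| = 23.4, R = (-1.914, -25.05). Then |JR| = |R − J| = 25.12.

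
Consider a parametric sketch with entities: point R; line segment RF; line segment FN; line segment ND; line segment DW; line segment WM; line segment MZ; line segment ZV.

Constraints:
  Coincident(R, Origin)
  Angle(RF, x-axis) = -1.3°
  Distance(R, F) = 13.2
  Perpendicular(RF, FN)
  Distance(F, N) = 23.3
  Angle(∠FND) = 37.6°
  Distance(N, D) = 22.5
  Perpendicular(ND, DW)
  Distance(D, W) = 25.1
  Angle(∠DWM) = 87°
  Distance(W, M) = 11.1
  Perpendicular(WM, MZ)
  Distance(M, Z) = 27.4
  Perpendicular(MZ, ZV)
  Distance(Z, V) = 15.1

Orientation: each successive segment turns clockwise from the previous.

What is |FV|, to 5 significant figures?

18.824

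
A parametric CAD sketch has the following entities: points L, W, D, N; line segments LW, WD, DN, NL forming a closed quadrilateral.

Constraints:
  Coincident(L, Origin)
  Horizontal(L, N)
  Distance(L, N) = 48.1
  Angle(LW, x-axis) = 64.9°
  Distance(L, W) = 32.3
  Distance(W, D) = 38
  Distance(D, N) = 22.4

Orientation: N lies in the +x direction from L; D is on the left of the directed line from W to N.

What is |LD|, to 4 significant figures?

55.66

Checks: |LN| = 48.10 ✓; |LW| = 32.30 ✓; |WD| = 38.00 ✓; |DN| = 22.40 ✓.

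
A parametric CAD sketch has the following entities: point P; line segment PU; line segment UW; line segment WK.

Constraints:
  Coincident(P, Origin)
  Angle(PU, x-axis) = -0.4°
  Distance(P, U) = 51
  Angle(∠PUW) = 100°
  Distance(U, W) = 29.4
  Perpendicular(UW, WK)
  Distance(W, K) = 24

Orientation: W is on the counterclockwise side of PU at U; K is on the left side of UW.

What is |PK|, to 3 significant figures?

46.4

∠PUW = 100.0°, so UW runs at -0.4° + (180° − 100.0°) = 79.6° from the x-axis; with |UW| = 29.4, W = U + 29.4·(cos 79.6°, sin 79.6°) = (56.3, 28.6). UW is perpendicular to WK; with |WK| = 24.0 on the left of UW, K = W + 24.0·(-0.984, 0.181) = (32.7, 32.9). Then |PK| = |K − P| = 46.4.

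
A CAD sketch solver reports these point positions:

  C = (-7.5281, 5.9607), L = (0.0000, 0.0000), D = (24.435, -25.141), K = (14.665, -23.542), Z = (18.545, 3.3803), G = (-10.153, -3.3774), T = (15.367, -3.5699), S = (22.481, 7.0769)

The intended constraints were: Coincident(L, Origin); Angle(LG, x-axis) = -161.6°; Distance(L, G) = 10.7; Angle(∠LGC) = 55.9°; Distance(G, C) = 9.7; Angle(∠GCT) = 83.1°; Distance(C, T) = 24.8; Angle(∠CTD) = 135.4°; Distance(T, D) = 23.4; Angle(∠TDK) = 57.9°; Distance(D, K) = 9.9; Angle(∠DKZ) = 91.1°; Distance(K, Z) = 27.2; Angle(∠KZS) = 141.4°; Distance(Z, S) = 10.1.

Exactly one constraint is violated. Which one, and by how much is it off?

Distance(Z, S) = 10.1 — off by 4.70.

L = (0.00, 0.00) ✓; LG at -161.6° ✓; |LG| = 10.70 ✓; ∠LGC = 55.90° ✓; |GC| = 9.700 ✓; ∠GCT = 83.10° ✓; |CT| = 24.80 ✓; ∠CTD = 135.4° ✓; |TD| = 23.40 ✓; ∠TDK = 57.90° ✓; |DK| = 9.900 ✓; ∠DKZ = 91.09° ✓; |KZ| = 27.20 ✓; ∠KZS = 141.4° ✓; |ZS| = 5.400 ✗.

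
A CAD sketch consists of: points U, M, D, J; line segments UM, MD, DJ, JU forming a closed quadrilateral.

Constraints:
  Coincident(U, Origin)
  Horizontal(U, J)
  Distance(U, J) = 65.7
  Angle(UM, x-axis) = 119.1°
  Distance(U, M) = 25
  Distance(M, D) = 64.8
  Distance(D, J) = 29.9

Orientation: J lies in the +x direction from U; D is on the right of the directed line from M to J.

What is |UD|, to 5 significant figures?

43.492

Checks: |UJ| = 65.70 ✓; |UM| = 25.00 ✓; |MD| = 64.80 ✓; |DJ| = 29.90 ✓.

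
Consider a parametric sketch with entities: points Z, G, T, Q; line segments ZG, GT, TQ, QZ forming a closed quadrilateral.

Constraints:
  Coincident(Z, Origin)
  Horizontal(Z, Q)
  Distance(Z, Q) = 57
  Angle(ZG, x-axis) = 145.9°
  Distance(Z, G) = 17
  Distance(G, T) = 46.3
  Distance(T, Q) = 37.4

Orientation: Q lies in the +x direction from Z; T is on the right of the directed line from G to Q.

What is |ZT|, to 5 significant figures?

29.305

Checks: |GT| = 46.30 ✓; |TQ| = 37.40 ✓.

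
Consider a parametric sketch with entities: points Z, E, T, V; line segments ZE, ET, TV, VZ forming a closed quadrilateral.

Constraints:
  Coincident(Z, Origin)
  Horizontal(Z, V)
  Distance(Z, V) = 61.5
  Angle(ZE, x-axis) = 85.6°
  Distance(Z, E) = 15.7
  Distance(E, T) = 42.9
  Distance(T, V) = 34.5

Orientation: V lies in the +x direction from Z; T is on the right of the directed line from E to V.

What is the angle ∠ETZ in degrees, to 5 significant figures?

19.774°

Checks: |ET| = 42.90 ✓; |TV| = 34.50 ✓.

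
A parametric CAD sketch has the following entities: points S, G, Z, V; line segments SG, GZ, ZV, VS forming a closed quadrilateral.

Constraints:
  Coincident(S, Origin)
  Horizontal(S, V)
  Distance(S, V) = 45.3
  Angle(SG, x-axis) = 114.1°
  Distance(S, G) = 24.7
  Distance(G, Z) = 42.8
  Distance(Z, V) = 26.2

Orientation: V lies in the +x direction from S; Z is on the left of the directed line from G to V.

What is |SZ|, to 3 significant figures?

40.0

Checks: |GZ| = 42.80 ✓; |ZV| = 26.20 ✓.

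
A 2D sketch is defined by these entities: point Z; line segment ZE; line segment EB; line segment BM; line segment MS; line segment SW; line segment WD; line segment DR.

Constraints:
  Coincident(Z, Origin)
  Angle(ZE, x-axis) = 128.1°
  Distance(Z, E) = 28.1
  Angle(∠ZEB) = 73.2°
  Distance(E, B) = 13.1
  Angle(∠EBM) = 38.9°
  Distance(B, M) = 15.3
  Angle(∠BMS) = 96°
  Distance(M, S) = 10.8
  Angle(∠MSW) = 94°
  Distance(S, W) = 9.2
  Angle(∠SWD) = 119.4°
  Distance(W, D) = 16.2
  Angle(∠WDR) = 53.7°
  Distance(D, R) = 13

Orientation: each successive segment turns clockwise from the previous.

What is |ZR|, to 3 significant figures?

20.0

∠SWD = 119.4° gives WD at 9.60° from the x-axis; with |WD| = 16.2, D = (-3.53, 29.3). ∠WDR = 53.7° gives DR at -117° from the x-axis; with |DR| = 13.0, R = (-9.37, 17.7). Then |ZR| = |R − Z| = 20.0.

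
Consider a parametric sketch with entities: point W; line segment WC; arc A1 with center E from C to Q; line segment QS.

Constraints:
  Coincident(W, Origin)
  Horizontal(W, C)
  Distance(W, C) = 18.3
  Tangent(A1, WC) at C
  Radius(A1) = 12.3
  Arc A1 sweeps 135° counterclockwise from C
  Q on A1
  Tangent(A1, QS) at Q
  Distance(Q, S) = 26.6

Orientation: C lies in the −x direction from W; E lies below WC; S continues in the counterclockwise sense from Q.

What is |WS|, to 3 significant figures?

40.6

W is at the origin; W and C share the same y with |WC| = 18.3 and C on the −x side, so C = (-18.3, 0.00). Since A1 is tangent to WC there, EC ⟂ WC, so E = C + (0, -12.3) = (-18.3, -12.3). On A1, C sits at bearing 90° from E; a 135° counterclockwise sweep puts Q at bearing 225°, so Q = E + 12.3·(cos 225°, sin 225°) = (-27.0, -21.0). Tangency of A1 to QS means the radius EQ is perpendicular to QS, so QS runs along (−sin 225°, cos 225°); with |QS| = 26.6, S = (-8.19, -39.8). Then |WS| = |S − W| = 40.6.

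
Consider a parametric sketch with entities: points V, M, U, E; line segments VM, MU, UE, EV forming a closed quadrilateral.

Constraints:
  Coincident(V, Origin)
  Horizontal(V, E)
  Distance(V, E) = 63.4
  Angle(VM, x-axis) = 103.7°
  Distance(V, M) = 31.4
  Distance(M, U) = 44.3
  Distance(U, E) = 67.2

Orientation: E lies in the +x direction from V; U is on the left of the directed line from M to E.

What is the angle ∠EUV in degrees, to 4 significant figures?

57.91°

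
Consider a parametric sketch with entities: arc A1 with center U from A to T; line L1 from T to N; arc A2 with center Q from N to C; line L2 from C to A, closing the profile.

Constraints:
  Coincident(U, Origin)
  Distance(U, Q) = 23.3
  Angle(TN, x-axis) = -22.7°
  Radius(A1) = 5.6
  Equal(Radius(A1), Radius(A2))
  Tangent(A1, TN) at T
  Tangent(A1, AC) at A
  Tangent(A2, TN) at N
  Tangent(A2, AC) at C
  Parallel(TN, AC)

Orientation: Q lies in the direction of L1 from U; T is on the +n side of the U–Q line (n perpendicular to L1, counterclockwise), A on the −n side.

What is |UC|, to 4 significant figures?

23.96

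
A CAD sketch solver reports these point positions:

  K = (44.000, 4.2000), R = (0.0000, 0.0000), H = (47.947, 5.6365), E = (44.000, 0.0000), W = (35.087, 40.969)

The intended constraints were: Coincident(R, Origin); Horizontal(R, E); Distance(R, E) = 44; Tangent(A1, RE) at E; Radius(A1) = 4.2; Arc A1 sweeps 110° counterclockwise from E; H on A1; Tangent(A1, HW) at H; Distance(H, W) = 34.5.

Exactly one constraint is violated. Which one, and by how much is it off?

Distance(H, W) = 34.5 — off by 3.10.

R = (0.00, 0.00) ✓; R.y = 0.00, E.y = 0.00 ✓; |RE| = 44.00 ✓; ∠(KE, ER) = 90.00° ✓; |KE| = 4.200 ✓; bearing(K→H) − bearing(K→E) = 110.0° ✓; |KH| = 4.200 ✓; ∠(KH, HW) = 90.00° ✓; |HW| = 37.60 ✗.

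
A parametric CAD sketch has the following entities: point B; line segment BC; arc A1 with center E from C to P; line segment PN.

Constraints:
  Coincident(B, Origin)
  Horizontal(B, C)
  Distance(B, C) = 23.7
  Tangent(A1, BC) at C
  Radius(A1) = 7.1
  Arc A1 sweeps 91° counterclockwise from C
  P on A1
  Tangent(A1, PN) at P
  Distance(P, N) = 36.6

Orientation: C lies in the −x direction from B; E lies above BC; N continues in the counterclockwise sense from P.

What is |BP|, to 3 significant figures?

18.1

B is at the origin; BC is horizontal with |BC| = 23.7 and C on the −x side, so C = (-23.7, 0.00). Since A1 is tangent to BC there, EC ⟂ BC, so E = C + (0, 7.1) = (-23.7, 7.10). On A1, C sits at bearing -90° from E; a 91° counterclockwise sweep puts P at bearing 1°, so P = E + 7.1·(cos 1°, sin 1°) = (-16.6, 7.22). Then |BP| = |P − B| = 18.1.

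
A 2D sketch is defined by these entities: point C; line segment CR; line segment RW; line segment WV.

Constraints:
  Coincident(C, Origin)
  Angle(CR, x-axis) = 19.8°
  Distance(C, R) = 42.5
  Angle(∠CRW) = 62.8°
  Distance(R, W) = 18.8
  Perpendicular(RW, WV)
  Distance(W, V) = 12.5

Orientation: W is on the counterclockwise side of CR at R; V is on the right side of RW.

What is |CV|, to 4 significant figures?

50.30

C is at the origin; CR runs at 19.8° with length 42.5, so R = 42.5·(cos 19.8°, sin 19.8°) = (39.99, 14.40). ∠CRW = 62.8°, so RW runs at 19.8° + (180° − 62.8°) = 137.0° from the x-axis; with |RW| = 18.8, W = R + 18.8·(cos 137.0°, sin 137.0°) = (26.24, 27.22). The perpendicularity gives WV at right angles to RW; with |WV| = 12.5 on the right of RW, V = W + 12.5·(0.6820, 0.7314) = (34.76, 36.36). Then |CV| = |V − C| = 50.30.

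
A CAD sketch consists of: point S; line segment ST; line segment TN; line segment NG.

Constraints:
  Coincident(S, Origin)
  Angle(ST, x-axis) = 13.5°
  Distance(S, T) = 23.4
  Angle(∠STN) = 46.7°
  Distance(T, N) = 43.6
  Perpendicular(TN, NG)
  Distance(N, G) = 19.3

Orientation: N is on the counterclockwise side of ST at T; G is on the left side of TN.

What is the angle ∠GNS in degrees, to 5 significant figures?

58.280°

S is at the origin; ST runs at 13.5° with length 23.4, so T = 23.4·(cos 13.5°, sin 13.5°) = (22.753, 5.4626). ∠STN = 46.7°, so TN runs at 13.5° + (180° − 46.7°) = 146.80° from the x-axis; with |TN| = 43.6, N = T + 43.6·(cos 146.80°, sin 146.80°) = (-13.729, 29.336). TN is perpendicular to NG; with |NG| = 19.3 on the left of TN, G = N + 19.3·(-0.54756, -0.83676) = (-24.297, 13.187). Then cos ∠GNS = NG·NS / (|NG||NS|), giving 58.280°.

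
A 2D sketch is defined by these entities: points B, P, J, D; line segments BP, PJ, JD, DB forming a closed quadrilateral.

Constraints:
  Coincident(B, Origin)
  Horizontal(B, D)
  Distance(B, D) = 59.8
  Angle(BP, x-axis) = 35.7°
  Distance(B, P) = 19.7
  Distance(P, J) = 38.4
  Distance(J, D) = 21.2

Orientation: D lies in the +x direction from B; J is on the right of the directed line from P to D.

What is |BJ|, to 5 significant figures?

46.598

Checks: |PJ| = 38.40 ✓; |JD| = 21.20 ✓.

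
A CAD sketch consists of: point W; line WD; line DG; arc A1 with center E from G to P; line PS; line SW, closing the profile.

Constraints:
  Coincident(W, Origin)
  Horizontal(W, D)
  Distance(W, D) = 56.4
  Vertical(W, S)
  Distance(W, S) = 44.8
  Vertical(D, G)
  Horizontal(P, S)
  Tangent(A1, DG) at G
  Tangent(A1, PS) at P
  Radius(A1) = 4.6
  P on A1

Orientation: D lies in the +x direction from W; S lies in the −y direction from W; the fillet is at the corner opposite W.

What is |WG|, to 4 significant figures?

69.26

W is at the origin; W and D share the same y with |WD| = 56.4 and D on the +x side, so D = (56.40, 0.000). W and S share the same x with |WS| = 44.8 and S on the −y side, so S = (0.000, -44.80). The virtual corner opposite W is at (56.40, -44.80). Since A1 is tangent to DG there, EG ⟂ DG and the tangent condition forces EP to be normal to PS, with radius 4.6, so the center E sits 4.6 in from both sides at E = (51.80, -40.20). That places the tangent points at G = (56.40, -40.20) on DG and P = (51.80, -44.80) on PS. Then |WG| = |G − W| = 69.26.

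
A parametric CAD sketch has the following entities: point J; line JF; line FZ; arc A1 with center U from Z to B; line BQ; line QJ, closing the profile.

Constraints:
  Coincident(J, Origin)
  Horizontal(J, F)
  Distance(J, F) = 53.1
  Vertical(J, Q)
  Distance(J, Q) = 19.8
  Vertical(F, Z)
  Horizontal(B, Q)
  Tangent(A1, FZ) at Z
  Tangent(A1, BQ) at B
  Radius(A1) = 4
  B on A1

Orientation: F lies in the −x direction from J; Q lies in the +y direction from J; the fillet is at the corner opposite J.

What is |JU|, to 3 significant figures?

51.6

J and Q share the same x with |JQ| = 19.8 and Q on the +y side, so Q = (0.00, 19.8). The virtual corner opposite J is at (-53.1, 19.8). A1 meets FZ tangentially, so UZ is at right angles to FZ and the tangent condition forces UB to be normal to BQ, with radius 4.0, so the center U sits 4.0 in from both sides at U = (-49.1, 15.8). Then |JU| = |U − J| = 51.6.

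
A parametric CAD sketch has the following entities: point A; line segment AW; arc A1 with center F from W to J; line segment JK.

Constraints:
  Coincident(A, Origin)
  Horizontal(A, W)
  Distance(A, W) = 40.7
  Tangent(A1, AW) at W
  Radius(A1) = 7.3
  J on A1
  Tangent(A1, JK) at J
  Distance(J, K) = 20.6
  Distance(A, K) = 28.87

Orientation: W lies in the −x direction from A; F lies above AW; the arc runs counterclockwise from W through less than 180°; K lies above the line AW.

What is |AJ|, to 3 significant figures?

35.1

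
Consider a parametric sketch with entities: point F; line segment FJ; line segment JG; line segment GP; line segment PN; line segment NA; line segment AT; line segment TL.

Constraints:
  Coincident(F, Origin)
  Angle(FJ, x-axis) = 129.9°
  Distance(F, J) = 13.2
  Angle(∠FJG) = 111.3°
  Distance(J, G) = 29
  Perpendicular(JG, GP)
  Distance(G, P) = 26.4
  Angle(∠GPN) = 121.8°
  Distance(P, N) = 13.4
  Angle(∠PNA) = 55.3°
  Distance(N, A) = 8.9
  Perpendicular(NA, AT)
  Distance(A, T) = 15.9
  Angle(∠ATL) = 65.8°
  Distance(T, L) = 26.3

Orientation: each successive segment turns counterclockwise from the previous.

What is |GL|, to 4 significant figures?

49.29

F is at the origin; FJ runs at 129.9° with length 13.2, so J = (-8.467, 10.13). ∠FJG = 111.3° gives JG at -161.4° from the x-axis; with |JG| = 29.0, G = (-35.95, 0.8768). JG ⟂ GP, so GP runs at -71.40°; with |GP| = 26.4, P = (-27.53, -24.14). ∠GPN = 121.8° gives PN at -13.20° from the x-axis; with |PN| = 13.4, N = (-14.49, -27.20). ∠PNA = 55.3° gives NA at 111.5° from the x-axis; with |NA| = 8.9, A = (-17.75, -18.92). NA ⟂ AT, so AT runs at -158.5°; with |AT| = 15.9, T = (-32.54, -24.75). ∠ATL = 65.8° gives TL at -44.30° from the x-axis; with |TL| = 26.3, L = (-13.72, -43.12). Then |GL| = |L − G| = 49.29.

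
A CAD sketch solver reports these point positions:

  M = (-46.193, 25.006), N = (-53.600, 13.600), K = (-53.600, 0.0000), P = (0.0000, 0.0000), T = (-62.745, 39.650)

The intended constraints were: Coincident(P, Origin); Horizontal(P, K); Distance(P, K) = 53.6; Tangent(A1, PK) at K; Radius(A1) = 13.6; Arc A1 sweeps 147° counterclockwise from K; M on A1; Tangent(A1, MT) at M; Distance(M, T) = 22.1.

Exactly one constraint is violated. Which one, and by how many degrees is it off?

Tangent(A1, MT) at M — off by 8.50°.

P = (0.00, 0.00) ✓; P.y = 0.00, K.y = 0.00 ✓; |PK| = 53.60 ✓; ∠(NK, KP) = 90.00° ✓; |NK| = 13.60 ✓; bearing(N→M) − bearing(N→K) = 147.0° ✓; |NM| = 13.60 ✓; ∠(NM, MT) = 98.50° ✗; |MT| = 22.10 ✓.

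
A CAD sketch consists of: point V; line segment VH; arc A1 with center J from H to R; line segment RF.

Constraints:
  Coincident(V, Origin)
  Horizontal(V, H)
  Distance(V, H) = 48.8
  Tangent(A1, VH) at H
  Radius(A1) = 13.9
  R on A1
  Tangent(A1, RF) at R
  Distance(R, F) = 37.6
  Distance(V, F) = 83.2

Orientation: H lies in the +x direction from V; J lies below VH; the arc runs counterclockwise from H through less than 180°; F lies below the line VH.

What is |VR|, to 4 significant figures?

46.04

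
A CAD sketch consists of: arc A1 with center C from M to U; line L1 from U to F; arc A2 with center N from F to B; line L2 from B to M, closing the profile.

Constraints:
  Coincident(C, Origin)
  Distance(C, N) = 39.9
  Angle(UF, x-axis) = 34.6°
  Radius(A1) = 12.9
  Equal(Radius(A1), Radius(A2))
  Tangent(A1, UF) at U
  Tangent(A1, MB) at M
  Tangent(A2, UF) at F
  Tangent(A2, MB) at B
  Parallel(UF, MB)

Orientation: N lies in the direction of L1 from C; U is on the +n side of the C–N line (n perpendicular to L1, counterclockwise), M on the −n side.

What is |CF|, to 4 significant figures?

41.93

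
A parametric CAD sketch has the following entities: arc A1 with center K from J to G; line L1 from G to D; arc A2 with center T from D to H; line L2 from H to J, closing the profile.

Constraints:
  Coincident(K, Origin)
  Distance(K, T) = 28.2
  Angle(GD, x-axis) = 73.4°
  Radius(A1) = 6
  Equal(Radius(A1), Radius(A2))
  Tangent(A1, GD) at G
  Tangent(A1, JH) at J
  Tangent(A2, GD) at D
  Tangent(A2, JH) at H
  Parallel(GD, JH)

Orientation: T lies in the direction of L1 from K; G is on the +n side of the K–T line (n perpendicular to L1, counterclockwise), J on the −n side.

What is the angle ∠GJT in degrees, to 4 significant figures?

77.99°

The slot axis is L1's direction at 73.4°, so u = (cos 73.4°, sin 73.4°) = (0.2857, 0.9583) and n = (−sin 73.4°, cos 73.4°) = (-0.9583, 0.2857). K is at the origin and T lies 28.2 along u from K, so T = 28.2·u = (8.056, 27.02). Tangency of A1 to both parallel lines with radius 6.0 puts G and J at K ± 6.0·n: G = (-5.750, 1.714), J = (5.750, -1.714). Then cos ∠GJT = JG·JT / (|JG||JT|), giving 77.99°.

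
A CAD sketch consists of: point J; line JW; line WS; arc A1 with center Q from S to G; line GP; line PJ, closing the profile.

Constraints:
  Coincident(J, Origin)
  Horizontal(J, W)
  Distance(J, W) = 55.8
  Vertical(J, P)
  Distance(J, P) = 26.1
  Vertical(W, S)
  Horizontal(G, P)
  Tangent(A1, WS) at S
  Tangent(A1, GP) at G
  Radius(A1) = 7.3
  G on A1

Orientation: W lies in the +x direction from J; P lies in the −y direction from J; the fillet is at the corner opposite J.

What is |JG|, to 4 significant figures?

55.08

The virtual corner opposite J is at (55.80, -26.10). Tangency of A1 to WS means the radius QS is perpendicular to WS and the tangent condition forces QG to be normal to GP, with radius 7.3, so the center Q sits 7.3 in from both sides at Q = (48.50, -18.80). That places the tangent points at S = (55.80, -18.80) on WS and G = (48.50, -26.10) on GP. Then |JG| = |G − J| = 55.08.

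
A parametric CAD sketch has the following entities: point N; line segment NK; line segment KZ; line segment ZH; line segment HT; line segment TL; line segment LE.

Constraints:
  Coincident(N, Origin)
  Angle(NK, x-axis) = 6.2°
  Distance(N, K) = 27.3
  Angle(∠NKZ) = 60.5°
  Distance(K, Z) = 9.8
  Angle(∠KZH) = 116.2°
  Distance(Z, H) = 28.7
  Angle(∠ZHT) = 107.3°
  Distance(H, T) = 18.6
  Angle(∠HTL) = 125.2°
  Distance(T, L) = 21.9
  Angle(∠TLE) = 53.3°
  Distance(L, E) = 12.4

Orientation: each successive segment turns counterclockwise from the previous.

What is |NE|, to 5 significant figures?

16.869

N is at the origin; NK runs at 6.2° with length 27.3, so K = (27.140, 2.9484). ∠NKZ = 60.5° gives KZ at 125.70° from the x-axis; with |KZ| = 9.8, Z = (21.422, 10.907). ∠KZH = 116.2° gives ZH at -170.50° from the x-axis; with |ZH| = 28.7, H = (-6.8848, 6.1699). ∠ZHT = 107.3° gives HT at -97.800° from the x-axis; with |HT| = 18.6, T = (-9.4091, -12.258). ∠HTL = 125.2° gives TL at -43.000° from the x-axis; with |TL| = 21.9, L = (6.6076, -27.194). ∠TLE = 53.3° gives LE at 83.700° from the x-axis; with |LE| = 12.4, E = (7.9683, -14.869). Then |NE| = |E − N| = 16.869.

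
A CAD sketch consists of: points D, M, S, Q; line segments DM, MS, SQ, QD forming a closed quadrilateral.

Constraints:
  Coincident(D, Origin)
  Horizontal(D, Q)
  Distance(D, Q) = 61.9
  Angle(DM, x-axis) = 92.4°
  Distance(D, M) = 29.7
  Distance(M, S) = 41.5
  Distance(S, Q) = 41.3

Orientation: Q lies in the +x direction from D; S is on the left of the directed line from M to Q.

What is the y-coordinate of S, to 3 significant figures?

35.0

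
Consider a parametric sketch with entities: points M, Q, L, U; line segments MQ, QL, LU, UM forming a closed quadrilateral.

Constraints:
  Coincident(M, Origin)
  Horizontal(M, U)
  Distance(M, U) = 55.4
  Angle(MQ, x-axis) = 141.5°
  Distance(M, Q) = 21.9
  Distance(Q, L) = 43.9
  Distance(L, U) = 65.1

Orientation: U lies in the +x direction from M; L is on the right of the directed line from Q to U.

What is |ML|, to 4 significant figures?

28.24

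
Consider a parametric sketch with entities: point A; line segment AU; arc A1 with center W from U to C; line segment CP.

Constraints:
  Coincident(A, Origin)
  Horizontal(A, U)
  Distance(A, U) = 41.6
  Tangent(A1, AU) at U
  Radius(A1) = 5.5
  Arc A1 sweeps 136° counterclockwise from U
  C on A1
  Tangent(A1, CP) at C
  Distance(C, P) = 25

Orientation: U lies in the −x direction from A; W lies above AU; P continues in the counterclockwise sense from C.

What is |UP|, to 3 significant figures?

30.3

A is at the origin; AU is horizontal with |AU| = 41.6 and U on the −x side, so U = (-41.6, 0.00). A1 meets AU tangentially, so WU is at right angles to AU, so W = U + (0, 5.5) = (-41.6, 5.50). On A1, U sits at bearing -90° from W; a 136° counterclockwise sweep puts C at bearing 46°, so C = W + 5.5·(cos 46°, sin 46°) = (-37.8, 9.46). The tangent condition forces WC to be normal to CP, so CP runs along (−sin 46°, cos 46°); with |CP| = 25.0, P = (-55.8, 26.8). Then |UP| = |P − U| = 30.3.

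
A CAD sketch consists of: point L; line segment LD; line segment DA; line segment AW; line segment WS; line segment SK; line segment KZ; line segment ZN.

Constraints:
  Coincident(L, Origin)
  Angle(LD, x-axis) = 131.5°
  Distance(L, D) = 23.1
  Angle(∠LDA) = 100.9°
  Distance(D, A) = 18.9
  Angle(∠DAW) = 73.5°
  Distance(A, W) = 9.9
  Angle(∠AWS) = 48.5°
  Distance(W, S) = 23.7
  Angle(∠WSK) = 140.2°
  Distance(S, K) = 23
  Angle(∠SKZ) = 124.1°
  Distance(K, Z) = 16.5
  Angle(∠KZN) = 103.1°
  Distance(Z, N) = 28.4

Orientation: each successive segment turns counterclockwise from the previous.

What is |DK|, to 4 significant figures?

34.05

∠AWS = 48.5° gives WS at 88.60° from the x-axis; with |WS| = 23.7, S = (-23.74, 24.63). ∠WSK = 140.2° gives SK at 128.4° from the x-axis; with |SK| = 23.0, K = (-38.03, 42.66). Then |DK| = |K − D| = 34.05.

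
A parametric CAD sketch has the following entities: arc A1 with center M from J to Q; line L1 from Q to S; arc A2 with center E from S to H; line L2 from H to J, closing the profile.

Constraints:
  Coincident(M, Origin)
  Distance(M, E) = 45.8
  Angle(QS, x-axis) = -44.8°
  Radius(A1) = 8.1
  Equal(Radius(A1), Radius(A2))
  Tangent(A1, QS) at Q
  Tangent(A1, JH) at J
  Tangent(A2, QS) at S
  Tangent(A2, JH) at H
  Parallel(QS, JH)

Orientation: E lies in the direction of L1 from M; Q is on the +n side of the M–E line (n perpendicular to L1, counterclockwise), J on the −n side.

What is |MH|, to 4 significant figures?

46.51

The slot axis is L1's direction at -44.8°, so u = (cos -44.8°, sin -44.8°) = (0.7096, -0.7046) and n = (−sin -44.8°, cos -44.8°) = (0.7046, 0.7096). M is at the origin and E lies 45.8 along u from M, so E = 45.8·u = (32.50, -32.27). Tangency of A1 to both parallel lines with radius 8.1 puts Q and J at M ± 8.1·n: Q = (5.708, 5.748), J = (-5.708, -5.748). Equal radii place S and H the same way about E: S = E + 8.1·n = (38.21, -26.52), H = E − 8.1·n = (26.79, -38.02). Then |MH| = |H − M| = 46.51.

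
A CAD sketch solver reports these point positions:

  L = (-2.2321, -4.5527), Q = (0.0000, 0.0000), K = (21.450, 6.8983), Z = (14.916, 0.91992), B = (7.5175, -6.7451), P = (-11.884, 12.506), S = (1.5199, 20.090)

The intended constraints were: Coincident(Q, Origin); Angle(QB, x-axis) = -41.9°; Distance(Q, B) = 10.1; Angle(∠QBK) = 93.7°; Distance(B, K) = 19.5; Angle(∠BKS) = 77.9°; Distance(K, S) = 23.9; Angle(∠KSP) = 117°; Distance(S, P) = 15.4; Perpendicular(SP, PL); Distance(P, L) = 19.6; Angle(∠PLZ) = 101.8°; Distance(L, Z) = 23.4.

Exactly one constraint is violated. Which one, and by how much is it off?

Distance(L, Z) = 23.4 — off by 5.40.

Q = (0.00, 0.00) ✓; QB at -41.90° ✓; |QB| = 10.10 ✓; ∠QBK = 93.70° ✓; |BK| = 19.50 ✓; ∠BKS = 77.90° ✓; |KS| = 23.90 ✓; ∠KSP = 117.0° ✓; |SP| = 15.40 ✓; ∠(SP, PL) = 90.00° ✓; |PL| = 19.60 ✓; ∠PLZ = 101.8° ✓; |LZ| = 18.00 ✗.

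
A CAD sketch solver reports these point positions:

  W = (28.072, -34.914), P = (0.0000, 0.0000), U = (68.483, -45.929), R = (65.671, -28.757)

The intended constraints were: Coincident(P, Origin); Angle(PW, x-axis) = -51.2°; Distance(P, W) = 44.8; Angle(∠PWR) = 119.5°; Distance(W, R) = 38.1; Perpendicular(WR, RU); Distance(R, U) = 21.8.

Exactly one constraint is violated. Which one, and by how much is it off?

Distance(R, U) = 21.8 — off by 4.40.

P = (0.00, 0.00) ✓; PW at -51.20° ✓; |PW| = 44.80 ✓; ∠PWR = 119.5° ✓; |WR| = 38.10 ✓; ∠(WR, RU) = 90.00° ✓; |RU| = 17.40 ✗.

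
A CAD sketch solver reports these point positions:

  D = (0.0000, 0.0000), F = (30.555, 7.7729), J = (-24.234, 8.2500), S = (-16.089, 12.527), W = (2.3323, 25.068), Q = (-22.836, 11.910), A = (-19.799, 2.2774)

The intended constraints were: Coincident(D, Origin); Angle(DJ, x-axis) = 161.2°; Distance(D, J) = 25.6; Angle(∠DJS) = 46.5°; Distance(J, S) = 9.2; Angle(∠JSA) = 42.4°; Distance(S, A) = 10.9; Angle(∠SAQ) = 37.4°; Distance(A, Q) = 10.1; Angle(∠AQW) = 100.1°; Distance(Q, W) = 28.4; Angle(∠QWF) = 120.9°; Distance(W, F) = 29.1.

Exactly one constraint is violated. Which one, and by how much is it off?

Distance(W, F) = 29.1 — off by 4.00.

D = (0.00, 0.00) ✓; DJ at 161.2° ✓; |DJ| = 25.60 ✓; ∠DJS = 46.50° ✓; |JS| = 9.200 ✓; ∠JSA = 42.40° ✓; |SA| = 10.90 ✓; ∠SAQ = 37.40° ✓; |AQ| = 10.10 ✓; ∠AQW = 100.1° ✓; |QW| = 28.40 ✓; ∠QWF = 120.9° ✓; |WF| = 33.10 ✗.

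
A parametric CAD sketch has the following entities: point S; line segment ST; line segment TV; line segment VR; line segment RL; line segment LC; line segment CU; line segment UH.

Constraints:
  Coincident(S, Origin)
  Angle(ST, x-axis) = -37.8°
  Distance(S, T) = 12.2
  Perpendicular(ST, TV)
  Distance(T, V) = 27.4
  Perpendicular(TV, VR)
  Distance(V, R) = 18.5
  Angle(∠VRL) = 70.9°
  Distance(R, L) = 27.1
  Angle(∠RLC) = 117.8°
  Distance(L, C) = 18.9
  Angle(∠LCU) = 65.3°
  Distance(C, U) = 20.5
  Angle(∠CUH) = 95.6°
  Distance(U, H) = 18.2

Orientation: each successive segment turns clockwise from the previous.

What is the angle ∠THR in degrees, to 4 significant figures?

155.0°

S is at the origin; ST runs at -37.8° with length 12.2, so T = (9.640, -7.477). ST is perpendicular to TV, so TV runs at -127.8°; with |TV| = 27.4, V = (-7.154, -29.13). The perpendicularity gives VR at right angles to TV, so VR runs at 142.2°; with |VR| = 18.5, R = (-21.77, -17.79). ∠VRL = 70.9° gives RL at 33.10° from the x-axis; with |RL| = 27.1, L = (0.9305, -2.990). ∠RLC = 117.8° gives LC at -29.10° from the x-axis; with |LC| = 18.9, C = (17.44, -12.18). ∠LCU = 65.3° gives CU at -143.8° from the x-axis; with |CU| = 20.5, U = (0.9022, -24.29). ∠CUH = 95.6° gives UH at 131.8° from the x-axis; with |UH| = 18.2, H = (-11.23, -10.72). Then cos ∠THR = HT·HR / (|HT||HR|), giving 155.0°.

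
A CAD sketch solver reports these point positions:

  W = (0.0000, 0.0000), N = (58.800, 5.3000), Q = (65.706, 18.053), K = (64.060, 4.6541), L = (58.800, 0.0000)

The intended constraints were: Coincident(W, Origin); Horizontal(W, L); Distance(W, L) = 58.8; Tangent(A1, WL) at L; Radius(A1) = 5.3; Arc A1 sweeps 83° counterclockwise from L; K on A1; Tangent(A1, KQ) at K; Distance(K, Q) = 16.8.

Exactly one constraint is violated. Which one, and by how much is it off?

Distance(K, Q) = 16.8 — off by 3.30.

W = (0.00, 0.00) ✓; W.y = 0.00, L.y = 0.00 ✓; |WL| = 58.80 ✓; ∠(NL, LW) = 90.00° ✓; |NL| = 5.300 ✓; bearing(N→K) − bearing(N→L) = 83.00° ✓; |NK| = 5.300 ✓; ∠(NK, KQ) = 90.00° ✓; |KQ| = 13.50 ✗.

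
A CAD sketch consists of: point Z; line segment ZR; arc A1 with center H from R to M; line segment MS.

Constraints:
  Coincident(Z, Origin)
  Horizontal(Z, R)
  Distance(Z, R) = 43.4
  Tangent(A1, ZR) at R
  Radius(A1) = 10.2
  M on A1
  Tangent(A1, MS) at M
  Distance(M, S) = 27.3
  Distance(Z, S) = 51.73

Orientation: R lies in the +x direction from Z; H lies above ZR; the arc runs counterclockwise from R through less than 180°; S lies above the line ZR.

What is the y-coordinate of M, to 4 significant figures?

16.38

Checks: |HM| = 10.20 ✓; ∠(HM, MS) = 90.00° ✓; |MS| = 27.30 ✓; |ZS| = 51.73 ✓.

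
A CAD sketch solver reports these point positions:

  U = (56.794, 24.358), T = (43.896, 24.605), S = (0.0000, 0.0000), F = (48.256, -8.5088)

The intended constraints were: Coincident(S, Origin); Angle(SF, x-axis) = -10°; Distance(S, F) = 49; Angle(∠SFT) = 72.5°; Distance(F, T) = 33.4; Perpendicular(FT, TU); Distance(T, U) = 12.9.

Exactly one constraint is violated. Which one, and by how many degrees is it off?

Perpendicular(FT, TU) — off by 8.60°.

S = (0.00, 0.00) ✓; SF at -10.00° ✓; |SF| = 49.00 ✓; ∠SFT = 72.50° ✓; |FT| = 33.40 ✓; ∠(FT, TU) = 98.60° ✗; |TU| = 12.90 ✓.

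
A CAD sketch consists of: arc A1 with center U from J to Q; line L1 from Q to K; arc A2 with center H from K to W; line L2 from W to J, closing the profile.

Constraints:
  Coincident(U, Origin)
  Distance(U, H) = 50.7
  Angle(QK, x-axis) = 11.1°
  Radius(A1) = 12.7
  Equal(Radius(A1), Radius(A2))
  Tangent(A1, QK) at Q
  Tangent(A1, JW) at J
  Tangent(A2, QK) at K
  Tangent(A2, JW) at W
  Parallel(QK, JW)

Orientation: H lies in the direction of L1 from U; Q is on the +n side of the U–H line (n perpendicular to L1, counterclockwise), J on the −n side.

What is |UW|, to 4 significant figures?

52.27

The slot axis is L1's direction at 11.1°, so u = (cos 11.1°, sin 11.1°) = (0.9813, 0.1925) and n = (−sin 11.1°, cos 11.1°) = (-0.1925, 0.9813). U is at the origin and H lies 50.7 along u from U, so H = 50.7·u = (49.75, 9.761). Tangency of A1 to both parallel lines with radius 12.7 puts Q and J at U ± 12.7·n: Q = (-2.445, 12.46), J = (2.445, -12.46). Equal radii place K and W the same way about H: K = H + 12.7·n = (47.31, 22.22), W = H − 12.7·n = (52.20, -2.702). Then |UW| = |W − U| = 52.27.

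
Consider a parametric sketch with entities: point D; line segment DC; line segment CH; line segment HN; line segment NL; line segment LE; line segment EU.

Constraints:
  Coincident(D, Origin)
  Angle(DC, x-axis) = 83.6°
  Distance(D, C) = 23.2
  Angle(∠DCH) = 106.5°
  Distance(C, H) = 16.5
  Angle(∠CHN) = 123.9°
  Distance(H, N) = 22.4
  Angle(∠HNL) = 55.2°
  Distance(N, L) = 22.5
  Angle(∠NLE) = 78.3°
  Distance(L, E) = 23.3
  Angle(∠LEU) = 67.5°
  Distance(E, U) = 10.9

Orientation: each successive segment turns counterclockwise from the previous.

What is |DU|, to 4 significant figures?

33.96

D is at the origin; DC runs at 83.6° with length 23.2, so C = (2.586, 23.06). ∠DCH = 106.5° gives CH at 157.1° from the x-axis; with |CH| = 16.5, H = (-12.61, 29.48). ∠CHN = 123.9° gives HN at -146.8° from the x-axis; with |HN| = 22.4, N = (-31.36, 17.21). ∠HNL = 55.2° gives NL at -22.00° from the x-axis; with |NL| = 22.5, L = (-10.50, 8.782). ∠NLE = 78.3° gives LE at 79.70° from the x-axis; with |LE| = 23.3, E = (-6.329, 31.71). ∠LEU = 67.5° gives EU at -167.8° from the x-axis; with |EU| = 10.9, U = (-16.98, 29.40). Then |DU| = |U − D| = 33.96.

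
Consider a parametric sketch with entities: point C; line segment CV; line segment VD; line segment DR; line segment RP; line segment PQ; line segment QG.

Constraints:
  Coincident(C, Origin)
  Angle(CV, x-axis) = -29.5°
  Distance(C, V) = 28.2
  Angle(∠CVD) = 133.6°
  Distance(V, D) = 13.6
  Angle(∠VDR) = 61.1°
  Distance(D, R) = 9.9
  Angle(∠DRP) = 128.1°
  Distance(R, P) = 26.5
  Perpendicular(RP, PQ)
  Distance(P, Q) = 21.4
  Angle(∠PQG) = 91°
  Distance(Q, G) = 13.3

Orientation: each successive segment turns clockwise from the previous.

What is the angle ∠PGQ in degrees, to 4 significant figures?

57.42°

C is at the origin; CV runs at -29.5° with length 28.2, so V = (24.54, -13.89). ∠CVD = 133.6° gives VD at -75.90° from the x-axis; with |VD| = 13.6, D = (27.86, -27.08). ∠VDR = 61.1° gives DR at 165.2° from the x-axis; with |DR| = 9.9, R = (18.29, -24.55). ∠DRP = 128.1° gives RP at 113.3° from the x-axis; with |RP| = 26.5, P = (7.804, -0.2089). RP ⟂ PQ, so PQ runs at 23.30°; with |PQ| = 21.4, Q = (27.46, 8.256). ∠PQG = 91.0° gives QG at -65.70° from the x-axis; with |QG| = 13.3, G = (32.93, -3.866). Then cos ∠PGQ = GP·GQ / (|GP||GQ|), giving 57.42°.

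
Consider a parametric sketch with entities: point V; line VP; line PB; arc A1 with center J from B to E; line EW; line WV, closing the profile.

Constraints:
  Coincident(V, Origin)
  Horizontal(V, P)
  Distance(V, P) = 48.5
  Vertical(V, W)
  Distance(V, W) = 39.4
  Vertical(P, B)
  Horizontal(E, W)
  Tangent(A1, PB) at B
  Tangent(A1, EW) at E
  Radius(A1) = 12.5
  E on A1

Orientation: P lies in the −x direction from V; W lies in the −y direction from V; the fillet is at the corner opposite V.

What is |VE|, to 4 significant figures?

53.37

The virtual corner opposite V is at (-48.50, -39.40). The tangent condition forces JB to be normal to PB and since A1 is tangent to EW there, JE ⟂ EW, with radius 12.5, so the center J sits 12.5 in from both sides at J = (-36.00, -26.90). That places the tangent points at B = (-48.50, -26.90) on PB and E = (-36.00, -39.40) on EW. Then |VE| = |E − V| = 53.37.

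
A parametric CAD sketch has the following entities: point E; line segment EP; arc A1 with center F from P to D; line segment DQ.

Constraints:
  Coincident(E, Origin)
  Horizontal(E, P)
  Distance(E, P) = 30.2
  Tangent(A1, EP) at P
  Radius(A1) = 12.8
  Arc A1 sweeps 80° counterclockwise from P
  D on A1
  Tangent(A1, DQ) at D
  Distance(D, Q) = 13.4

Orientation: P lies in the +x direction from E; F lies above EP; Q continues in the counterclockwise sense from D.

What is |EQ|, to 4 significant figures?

51.01

On A1, P sits at bearing -90° from F; an 80° counterclockwise sweep puts D at bearing -10°, so D = F + 12.8·(cos -10°, sin -10°) = (42.81, 10.58). Tangency of A1 to DQ means the radius FD is perpendicular to DQ, so DQ runs along (−sin -10°, cos -10°); with |DQ| = 13.4, Q = (45.13, 23.77). Then |EQ| = |Q − E| = 51.01.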